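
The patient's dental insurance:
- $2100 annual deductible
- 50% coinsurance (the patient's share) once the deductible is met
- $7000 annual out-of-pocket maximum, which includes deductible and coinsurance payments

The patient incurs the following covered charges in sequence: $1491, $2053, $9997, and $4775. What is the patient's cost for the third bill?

$4178

Claim 1 ($1491): entire amount goes to the deductible. Patient pays $1491; OOP now $1491.
Claim 2 ($2053): $609 finishes the deductible; $1444 goes to coinsurance; coinsurance $1444 × 50% = $722. Patient pays $1331; OOP now $2822.
Claim 3 ($9997): deductible already satisfied, so patient's share is 50% × $9997 = $4998.50. Adding that to $2822 gives $7820.50, past the $7000 cap; patient pays only $7000 − $2822 = $4178.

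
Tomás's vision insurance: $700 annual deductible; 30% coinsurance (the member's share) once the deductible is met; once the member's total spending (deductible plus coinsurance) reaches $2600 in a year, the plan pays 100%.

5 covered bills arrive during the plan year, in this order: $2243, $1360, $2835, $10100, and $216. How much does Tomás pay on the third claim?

Claim 1 — $2243: deductible takes $700, $1543 remains; 30% of $1543 = $462.90. Member pays $1162.90; OOP now $1162.90.
Claim 2 — $1360: 30% coinsurance on $1360 = $408. Member owes $408 (running OOP $1570.90).
Claim 3 — $2835: deductible met; 30% of $2835 = $850.50. Cost to member: $850.50. OOP to date $2421.40.

$850.50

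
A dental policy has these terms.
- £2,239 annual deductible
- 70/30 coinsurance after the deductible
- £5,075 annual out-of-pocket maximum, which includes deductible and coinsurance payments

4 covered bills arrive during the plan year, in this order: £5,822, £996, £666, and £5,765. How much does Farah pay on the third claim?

Claim 1 — £5,822: deductible takes £2,239, £3,583 remains; patient's 30% is £1,074.90. Cost to patient: £3,313.90. OOP to date £3,313.90.
Claim 2 — £996: 30% coinsurance on £996 = £298.80. Patient owes £298.80 (running OOP £3,612.70).
Claim 3 — £666: deductible already satisfied, so patient's share is 30% × £666 = £199.80. Cost to patient: £199.80. OOP to date £3,812.50.

£199.80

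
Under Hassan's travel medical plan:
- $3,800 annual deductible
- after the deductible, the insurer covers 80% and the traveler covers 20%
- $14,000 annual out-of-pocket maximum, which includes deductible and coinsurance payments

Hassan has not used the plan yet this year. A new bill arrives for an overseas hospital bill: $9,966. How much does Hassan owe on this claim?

The full $3,800 deductible is still open; $3,800 of this bill applies to it.
The remaining $6,166 (= $9,966 − $3,800) moves to coinsurance.
20% of $6,166 = $1,233.20 falls to the traveler.
So the traveler owes $3,800 + $1,233.20 = $5,033.20 before any cap.
Total out-of-pocket so far would be $0 + $5,033.20 = $5,033.20, below the $14,000 cap — no reduction.

$5,033.20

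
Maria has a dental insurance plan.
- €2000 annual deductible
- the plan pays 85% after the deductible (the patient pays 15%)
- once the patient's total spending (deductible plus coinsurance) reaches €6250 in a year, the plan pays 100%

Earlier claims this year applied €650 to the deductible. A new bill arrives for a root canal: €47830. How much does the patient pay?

€5600

Remaining deductible: €2000 − €650 = €1350.
After the €1350 deductible portion, €47830 − €1350 = €46480 is subject to coinsurance.
Patient's 15% share of €46480 is €6972.
So the patient owes €1350 + €6972 = €8322 before any cap.
Adding €8322 to the €650 already spent would give €8972, which exceeds the €6250 cap; the patient pays just €6250 − €650 = €5600.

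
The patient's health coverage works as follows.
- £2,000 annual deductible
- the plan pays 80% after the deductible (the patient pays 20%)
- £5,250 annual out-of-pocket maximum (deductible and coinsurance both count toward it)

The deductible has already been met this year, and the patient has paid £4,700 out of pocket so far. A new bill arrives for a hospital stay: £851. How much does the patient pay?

The deductible is already satisfied, so the full bill goes to coinsurance.
Patient's 20% share of £851 is £170.20.
Total out-of-pocket so far would be £4,700 + £170.20 = £4,870.20, below the £5,250 cap — no reduction.

£170.20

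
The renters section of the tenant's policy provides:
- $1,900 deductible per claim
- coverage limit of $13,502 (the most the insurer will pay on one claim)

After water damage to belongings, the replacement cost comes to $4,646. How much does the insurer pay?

Subtract the deductible: $4,646 − $1,900 = $2,746.
$2,746 ≤ $13,502, so the limit doesn't bind; insurer pays $2,746.

$2,746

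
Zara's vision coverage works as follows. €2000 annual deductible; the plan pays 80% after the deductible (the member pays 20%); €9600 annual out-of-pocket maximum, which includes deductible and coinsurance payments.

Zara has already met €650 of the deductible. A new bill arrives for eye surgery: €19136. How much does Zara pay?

Remaining deductible: €2000 − €650 = €1350.
The remaining €17786 (= €19136 − €1350) moves to coinsurance.
Member's 20% share of €17786 is €3557.20.
That puts the member's cost at €1350 + €3557.20 = €4907.20 before any cap.
Total out-of-pocket so far would be €650 + €4907.20 = €5557.20, below the €9600 cap — no reduction.

€4907.20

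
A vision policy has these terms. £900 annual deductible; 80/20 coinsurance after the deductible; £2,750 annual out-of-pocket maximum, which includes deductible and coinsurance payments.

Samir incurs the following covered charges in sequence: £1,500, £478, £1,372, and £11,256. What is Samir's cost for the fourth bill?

Claim 1 (£1,500): deductible takes £900, £600 remains; coinsurance £600 × 20% = £120. Member pays £1,020; OOP now £1,020.
Claim 2 (£478): 20% coinsurance on £478 = £95.60. Member owes £95.60 (running OOP £1,115.60).
Claim 3 (£1,372): deductible already satisfied, so member's share is 20% × £1,372 = £274.40. Member pays £274.40; OOP now £1,390.
Claim 4 (£11,256): 20% coinsurance on £11,256 = £2,251.20. OOP would hit £3,641.20 > £2,750, so the cap limits the member to £2,750 − £1,390 = £1,360.

£1,360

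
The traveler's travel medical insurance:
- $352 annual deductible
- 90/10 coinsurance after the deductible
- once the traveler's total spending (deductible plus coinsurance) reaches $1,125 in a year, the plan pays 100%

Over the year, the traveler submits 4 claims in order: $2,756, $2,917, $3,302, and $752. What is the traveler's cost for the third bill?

$240.90

Claim 1 ($2,756): deductible takes $352, $2,404 remains; 10% of $2,404 = $240.40. Traveler pays $592.40; OOP now $592.40.
Claim 2 ($2,917): deductible already satisfied, so traveler's share is 10% × $2,917 = $291.70. Traveler owes $291.70 (running OOP $884.10).
Claim 3 ($3,302): deductible already satisfied, so traveler's share is 10% × $3,302 = $330.20. OOP would hit $1,214.30 > $1,125, so the cap limits the traveler to $1,125 − $884.10 = $240.90.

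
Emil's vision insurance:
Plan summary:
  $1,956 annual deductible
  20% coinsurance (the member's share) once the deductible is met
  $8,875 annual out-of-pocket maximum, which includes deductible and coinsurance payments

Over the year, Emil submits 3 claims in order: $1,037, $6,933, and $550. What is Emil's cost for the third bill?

Bill 1, $1,037: all of it applies to the deductible. Member pays $1,037; OOP now $1,037.
Bill 2, $6,933: deductible takes $919, $6,014 remains; coinsurance $6,014 × 20% = $1,202.80. Member pays $2,121.80; OOP now $3,158.80.
Bill 3, $550: 20% coinsurance on $550 = $110. Member pays $110; OOP now $3,268.80.

$110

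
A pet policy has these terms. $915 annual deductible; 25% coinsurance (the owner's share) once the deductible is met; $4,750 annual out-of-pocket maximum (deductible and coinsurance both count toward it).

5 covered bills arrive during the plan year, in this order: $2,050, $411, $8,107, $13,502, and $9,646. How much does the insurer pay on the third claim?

Claim 1 — $2,050: $915 finishes the deductible; $1,135 goes to coinsurance; coinsurance $1,135 × 25% = $283.75. Owner owes $1,198.75 (running OOP $1,198.75). Plan pays $2,050 − $1,198.75 = $851.25.
Claim 2 — $411: 25% coinsurance on $411 = $102.75. Cost to owner: $102.75. OOP to date $1,301.50. Insurer: $411 − $102.75 = $308.25.
Claim 3 — $8,107: deductible already satisfied, so owner's share is 25% × $8,107 = $2,026.75. Owner pays $2,026.75; OOP now $3,328.25. Insurer: $8,107 − $2,026.75 = $6,080.25.

$6,080.25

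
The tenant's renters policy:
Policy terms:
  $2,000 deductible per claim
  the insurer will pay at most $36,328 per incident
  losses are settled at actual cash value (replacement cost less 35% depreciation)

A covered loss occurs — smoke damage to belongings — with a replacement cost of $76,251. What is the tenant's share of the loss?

At 35% depreciation, ACV = $76,251 − $26,687.85 = $49,563.15.
Less the $2,000 deductible: $49,563.15 − $2,000 = $47,563.15.
$47,563.15 exceeds the $36,328 limit, so the insurer pays the limit: $36,328.
Out of pocket: $76,251 − $36,328 = $39,923.

$39,923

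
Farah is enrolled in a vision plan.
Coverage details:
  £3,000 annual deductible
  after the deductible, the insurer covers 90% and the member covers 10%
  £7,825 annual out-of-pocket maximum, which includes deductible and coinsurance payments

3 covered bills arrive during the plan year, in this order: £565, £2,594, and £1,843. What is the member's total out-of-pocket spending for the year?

£3,200.20

Bill 1, £565: fully absorbed by the deductible. Member pays £565; OOP now £565.
Bill 2, £2,594: deductible takes £2,435, £159 remains; member's 10% is £15.90. Member pays £2,450.90; OOP now £3,015.90.
Bill 3, £1,843: deductible already satisfied, so member's share is 10% × £1,843 = £184.30. Member owes £184.30 (running OOP £3,200.20).
Total paid by the member: £565 + £2,450.90 + £184.30 = £3,200.20.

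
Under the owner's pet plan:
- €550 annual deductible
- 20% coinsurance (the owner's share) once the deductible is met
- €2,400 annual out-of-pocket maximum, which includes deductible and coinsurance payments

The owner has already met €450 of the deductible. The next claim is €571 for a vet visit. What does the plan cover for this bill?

Remaining deductible: €550 − €450 = €100.
The remaining €471 (= €571 − €100) moves to coinsurance.
Owner's 20% share of €471 is €94.20.
So the owner owes €100 + €94.20 = €194.20 before any cap.
Year-to-date out-of-pocket becomes €450 + €194.20 = €644.20, still under the €2,400 maximum, so no cap applies.
The insurer covers the remainder: €571 − €194.20 = €376.80.

€376.80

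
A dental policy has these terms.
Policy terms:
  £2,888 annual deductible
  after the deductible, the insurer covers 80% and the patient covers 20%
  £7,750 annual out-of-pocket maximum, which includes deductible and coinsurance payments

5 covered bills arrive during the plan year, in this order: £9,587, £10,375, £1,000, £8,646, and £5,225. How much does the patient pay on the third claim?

£200

Bill 1, £9,587: £2,888 to deductible, leaving £6,699; coinsurance £6,699 × 20% = £1,339.80. Cost to patient: £4,227.80. OOP to date £4,227.80.
Bill 2, £10,375: 20% coinsurance on £10,375 = £2,075. Cost to patient: £2,075. OOP to date £6,302.80.
Bill 3, £1,000: deductible met; 20% of £1,000 = £200. Patient pays £200; OOP now £6,502.80.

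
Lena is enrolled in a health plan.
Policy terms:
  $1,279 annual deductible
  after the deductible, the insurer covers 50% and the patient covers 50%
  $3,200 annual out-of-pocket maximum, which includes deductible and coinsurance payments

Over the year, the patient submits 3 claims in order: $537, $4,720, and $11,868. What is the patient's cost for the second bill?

$2,663

Claim 1 ($537): fully absorbed by the deductible. Cost to patient: $537. OOP to date $537.
Claim 2 ($4,720): $742 finishes the deductible; $3,978 goes to coinsurance; patient's 50% is $1,989. Claim cost before the cap: $742 + $1,989 = $2,731. Adding that to $537 gives $3,268, past the $3,200 cap; patient pays only $3,200 − $537 = $2,663.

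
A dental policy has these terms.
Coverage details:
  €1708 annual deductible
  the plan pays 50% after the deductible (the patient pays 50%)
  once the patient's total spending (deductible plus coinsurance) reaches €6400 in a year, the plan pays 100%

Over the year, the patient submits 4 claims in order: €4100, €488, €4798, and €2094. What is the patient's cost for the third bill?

€2399

Claim 1 (€4100): €1708 finishes the deductible; €2392 goes to coinsurance; 50% of €2392 = €1196. Patient pays €2904; OOP now €2904.
Claim 2 (€488): deductible already satisfied, so patient's share is 50% × €488 = €244. Cost to patient: €244. OOP to date €3148.
Claim 3 (€4798): deductible already satisfied, so patient's share is 50% × €4798 = €2399. Patient owes €2399 (running OOP €5547).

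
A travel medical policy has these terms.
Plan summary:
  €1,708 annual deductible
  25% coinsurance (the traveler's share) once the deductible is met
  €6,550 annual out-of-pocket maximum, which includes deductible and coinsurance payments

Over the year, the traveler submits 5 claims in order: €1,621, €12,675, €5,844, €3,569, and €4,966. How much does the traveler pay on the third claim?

Claim 1 (€1,621): all of it applies to the deductible. Traveler pays €1,621; OOP now €1,621.
Claim 2 (€12,675): €87 to deductible, leaving €12,588; coinsurance €12,588 × 25% = €3,147. Cost to traveler: €3,234. OOP to date €4,855.
Claim 3 (€5,844): deductible already satisfied, so traveler's share is 25% × €5,844 = €1,461. Cost to traveler: €1,461. OOP to date €6,316.

€1,461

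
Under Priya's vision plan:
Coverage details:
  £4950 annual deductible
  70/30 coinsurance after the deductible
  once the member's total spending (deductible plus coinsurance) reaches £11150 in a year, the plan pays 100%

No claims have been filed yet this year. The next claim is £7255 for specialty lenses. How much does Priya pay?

£5641.50

The full £4950 deductible is still open; £4950 of this bill applies to it.
The remaining £2305 (= £7255 − £4950) moves to coinsurance.
30% of £2305 = £691.50 falls to the member.
Member responsibility before any cap: £4950 + £691.50 = £5641.50.
Total out-of-pocket so far would be £0 + £5641.50 = £5641.50, below the £11150 cap — no reduction.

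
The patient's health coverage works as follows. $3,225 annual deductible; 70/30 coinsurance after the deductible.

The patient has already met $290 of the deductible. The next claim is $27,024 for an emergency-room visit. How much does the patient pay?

Remaining deductible: $3,225 − $290 = $2,935.
That leaves $27,024 − $2,935 = $24,089 for coinsurance.
Patient's 30% share of $24,089 is $7,226.70.
Patient responsibility: $2,935 + $7,226.70 = $10,161.70.

$10,161.70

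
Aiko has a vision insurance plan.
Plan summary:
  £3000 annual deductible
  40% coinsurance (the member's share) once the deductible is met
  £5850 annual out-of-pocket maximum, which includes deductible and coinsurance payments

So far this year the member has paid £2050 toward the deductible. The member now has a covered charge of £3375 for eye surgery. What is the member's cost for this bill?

£2050 of the £3000 deductible is already met, leaving £950.
The remaining £2425 (= £3375 − £950) moves to coinsurance.
40% of £2425 = £970 falls to the member.
That puts the member's cost at £950 + £970 = £1920 before any cap.
Cumulative spending £2050 + £1920 = £3970 stays under the £5850 maximum.

£1920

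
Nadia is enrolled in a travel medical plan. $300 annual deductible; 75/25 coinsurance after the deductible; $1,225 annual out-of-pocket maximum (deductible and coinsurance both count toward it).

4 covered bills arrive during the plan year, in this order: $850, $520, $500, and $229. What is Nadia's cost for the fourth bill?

$57.25

#1 ($850): $300 to deductible, leaving $550; 25% of $550 = $137.50. Cost to traveler: $437.50. OOP to date $437.50.
#2 ($520): deductible already satisfied, so traveler's share is 25% × $520 = $130. Traveler pays $130; OOP now $567.50.
#3 ($500): deductible met; 25% of $500 = $125. Cost to traveler: $125. OOP to date $692.50.
#4 ($229): deductible already satisfied, so traveler's share is 25% × $229 = $57.25. Traveler pays $57.25; OOP now $749.75.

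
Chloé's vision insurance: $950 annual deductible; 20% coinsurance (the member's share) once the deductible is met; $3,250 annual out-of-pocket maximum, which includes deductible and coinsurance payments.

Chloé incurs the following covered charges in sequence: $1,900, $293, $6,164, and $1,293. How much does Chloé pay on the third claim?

Bill 1, $1,900: $950 to deductible, leaving $950; member's 20% is $190. Cost to member: $1,140. OOP to date $1,140.
Bill 2, $293: deductible already satisfied, so member's share is 20% × $293 = $58.60. Cost to member: $58.60. OOP to date $1,198.60.
Bill 3, $6,164: deductible already satisfied, so member's share is 20% × $6,164 = $1,232.80. Member owes $1,232.80 (running OOP $2,431.40).

$1,232.80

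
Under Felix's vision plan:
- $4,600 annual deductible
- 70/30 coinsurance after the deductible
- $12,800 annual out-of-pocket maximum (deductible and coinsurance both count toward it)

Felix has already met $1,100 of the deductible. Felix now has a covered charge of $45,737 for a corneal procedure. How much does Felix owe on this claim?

$11,700

Deductible still to meet: $4,600 − $1,100 = $3,500.
That leaves $45,737 − $3,500 = $42,237 for coinsurance.
30% of $42,237 = $12,671.10 falls to the member.
Member responsibility before any cap: $3,500 + $12,671.10 = $16,171.10.
Adding $16,171.10 to the $1,100 already spent would give $17,271.10, which exceeds the $12,800 cap; the member pays just $12,800 − $1,100 = $11,700.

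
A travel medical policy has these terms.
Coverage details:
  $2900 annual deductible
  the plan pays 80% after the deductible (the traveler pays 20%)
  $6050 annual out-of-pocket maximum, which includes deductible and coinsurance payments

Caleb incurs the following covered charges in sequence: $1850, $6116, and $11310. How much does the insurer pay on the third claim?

Claim 1 — $1850: all of it applies to the deductible. Cost to traveler: $1850. OOP to date $1850. Plan pays $1850 − $1850 = $0.
Claim 2 — $6116: $1050 to deductible, leaving $5066; 20% of $5066 = $1013.20. Traveler owes $2063.20 (running OOP $3913.20). Insurer: $6116 − $2063.20 = $4052.80.
Claim 3 — $11310: deductible met; 20% of $11310 = $2262. Adding that to $3913.20 gives $6175.20, past the $6050 cap; traveler pays only $6050 − $3913.20 = $2136.80. Plan pays $11310 − $2136.80 = $9173.20.

$9173.20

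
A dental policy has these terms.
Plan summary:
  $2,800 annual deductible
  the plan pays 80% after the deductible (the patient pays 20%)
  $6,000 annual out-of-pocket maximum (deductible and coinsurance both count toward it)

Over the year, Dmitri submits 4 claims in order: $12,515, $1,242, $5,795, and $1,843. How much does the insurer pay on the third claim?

#1 ($12,515): $2,800 finishes the deductible; $9,715 goes to coinsurance; patient's 20% is $1,943. Patient owes $4,743 (running OOP $4,743). Insurer: $12,515 − $4,743 = $7,772.
#2 ($1,242): 20% coinsurance on $1,242 = $248.40. Cost to patient: $248.40. OOP to date $4,991.40. Plan pays $1,242 − $248.40 = $993.60.
#3 ($5,795): deductible met; 20% of $5,795 = $1,159. Adding that to $4,991.40 gives $6,150.40, past the $6,000 cap; patient pays only $6,000 − $4,991.40 = $1,008.60. Insurer: $5,795 − $1,008.60 = $4,786.40.

$4,786.40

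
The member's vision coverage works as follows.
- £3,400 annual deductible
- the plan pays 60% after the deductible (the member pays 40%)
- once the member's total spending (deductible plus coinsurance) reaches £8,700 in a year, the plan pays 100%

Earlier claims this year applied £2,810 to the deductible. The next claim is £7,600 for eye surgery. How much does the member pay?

£2,810 of the £3,400 deductible is already met, leaving £590.
After the £590 deductible portion, £7,600 − £590 = £7,010 is subject to coinsurance.
Coinsurance: £7,010 × 40% = £2,804.
That puts the member's cost at £590 + £2,804 = £3,394 before any cap.
Total out-of-pocket so far would be £2,810 + £3,394 = £6,204, below the £8,700 cap — no reduction.

£3,394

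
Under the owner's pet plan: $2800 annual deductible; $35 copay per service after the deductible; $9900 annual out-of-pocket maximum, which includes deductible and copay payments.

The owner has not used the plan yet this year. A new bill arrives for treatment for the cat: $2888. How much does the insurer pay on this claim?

$53

Deductible not yet touched, so the first $2800 of the bill goes to the deductible.
After the $2800 deductible portion, $2888 − $2800 = $88 is subject to the copay.
Copay on this service: $35.
That puts the owner's cost at $2800 + $35 = $2835 before any cap.
Year-to-date out-of-pocket becomes $0 + $2835 = $2835, still under the $9900 maximum, so no cap applies.
Insurer pays the balance: $2888 − $2835 = $53.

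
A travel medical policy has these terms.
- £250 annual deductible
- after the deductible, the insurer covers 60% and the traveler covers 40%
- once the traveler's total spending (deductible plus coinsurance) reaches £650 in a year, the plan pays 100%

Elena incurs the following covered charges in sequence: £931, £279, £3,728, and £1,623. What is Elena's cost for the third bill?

#1 (£931): deductible takes £250, £681 remains; 40% of £681 = £272.40. Traveler pays £522.40; OOP now £522.40.
#2 (£279): deductible already satisfied, so traveler's share is 40% × £279 = £111.60. Traveler owes £111.60 (running OOP £634).
#3 (£3,728): 40% coinsurance on £3,728 = £1,491.20. That would push OOP to £2,125.20, over the £650 cap, so traveler pays £650 − £634 = £16.

£16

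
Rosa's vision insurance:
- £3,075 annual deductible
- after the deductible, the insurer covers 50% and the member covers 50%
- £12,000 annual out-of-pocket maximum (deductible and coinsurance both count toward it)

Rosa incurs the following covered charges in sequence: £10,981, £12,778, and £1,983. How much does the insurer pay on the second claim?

Bill 1, £10,981: £3,075 to deductible, leaving £7,906; member's 50% is £3,953. Cost to member: £7,028. OOP to date £7,028. Insurer: £10,981 − £7,028 = £3,953.
Bill 2, £12,778: deductible already satisfied, so member's share is 50% × £12,778 = £6,389. Adding that to £7,028 gives £13,417, past the £12,000 cap; member pays only £12,000 − £7,028 = £4,972. Plan pays £12,778 − £4,972 = £7,806.

£7,806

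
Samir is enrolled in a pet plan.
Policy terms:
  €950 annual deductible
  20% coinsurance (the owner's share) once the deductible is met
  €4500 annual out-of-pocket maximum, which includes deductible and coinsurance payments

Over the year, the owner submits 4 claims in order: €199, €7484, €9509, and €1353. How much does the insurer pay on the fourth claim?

€1082.40

#1 (€199): entire amount goes to the deductible. Owner pays €199; OOP now €199. Plan pays €199 − €199 = €0.
#2 (€7484): deductible takes €751, €6733 remains; coinsurance €6733 × 20% = €1346.60. Cost to owner: €2097.60. OOP to date €2296.60. Plan pays €7484 − €2097.60 = €5386.40.
#3 (€9509): deductible met; 20% of €9509 = €1901.80. Owner pays €1901.80; OOP now €4198.40. Insurer: €9509 − €1901.80 = €7607.20.
#4 (€1353): 20% coinsurance on €1353 = €270.60. Owner pays €270.60; OOP now €4469. Insurer: €1353 − €270.60 = €1082.40.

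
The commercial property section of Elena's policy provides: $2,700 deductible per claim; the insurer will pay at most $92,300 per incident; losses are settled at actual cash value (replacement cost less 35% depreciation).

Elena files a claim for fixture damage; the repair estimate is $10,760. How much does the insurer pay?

$4,294

Depreciate 35%: the covered value is $10,760 × 0.65 = $6,994.
Subtract the deductible: $6,994 − $2,700 = $4,294.
That's under the $92,300 cap, so the insurer reimburses the full $4,294.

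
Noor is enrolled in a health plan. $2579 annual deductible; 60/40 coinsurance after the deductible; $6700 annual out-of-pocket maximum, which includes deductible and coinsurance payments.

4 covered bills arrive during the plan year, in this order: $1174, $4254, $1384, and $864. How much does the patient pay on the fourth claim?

$345.60

#1 ($1174): fully absorbed by the deductible. Patient pays $1174; OOP now $1174.
#2 ($4254): deductible takes $1405, $2849 remains; coinsurance $2849 × 40% = $1139.60. Patient owes $2544.60 (running OOP $3718.60).
#3 ($1384): 40% coinsurance on $1384 = $553.60. Patient owes $553.60 (running OOP $4272.20).
#4 ($864): deductible met; 40% of $864 = $345.60. Patient owes $345.60 (running OOP $4617.80).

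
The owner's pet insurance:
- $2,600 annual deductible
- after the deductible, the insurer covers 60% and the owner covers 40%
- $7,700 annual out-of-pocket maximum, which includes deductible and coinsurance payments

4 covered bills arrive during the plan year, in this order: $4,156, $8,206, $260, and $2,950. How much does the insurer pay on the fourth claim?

Bill 1, $4,156: $2,600 to deductible, leaving $1,556; owner's 40% is $622.40. Cost to owner: $3,222.40. OOP to date $3,222.40. Insurer: $4,156 − $3,222.40 = $933.60.
Bill 2, $8,206: deductible met; 40% of $8,206 = $3,282.40. Owner pays $3,282.40; OOP now $6,504.80. Insurer: $8,206 − $3,282.40 = $4,923.60.
Bill 3, $260: deductible met; 40% of $260 = $104. Owner owes $104 (running OOP $6,608.80). Plan pays $260 − $104 = $156.
Bill 4, $2,950: deductible met; 40% of $2,950 = $1,180. That would push OOP to $7,788.80, over the $7,700 cap, so owner pays $7,700 − $6,608.80 = $1,091.20. Insurer: $2,950 − $1,091.20 = $1,858.80.

$1,858.80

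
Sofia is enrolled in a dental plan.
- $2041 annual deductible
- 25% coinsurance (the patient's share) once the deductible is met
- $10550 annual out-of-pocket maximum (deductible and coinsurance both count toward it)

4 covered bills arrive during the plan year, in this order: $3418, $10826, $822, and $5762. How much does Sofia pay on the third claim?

Bill 1, $3418: $2041 to deductible, leaving $1377; coinsurance $1377 × 25% = $344.25. Patient owes $2385.25 (running OOP $2385.25).
Bill 2, $10826: 25% coinsurance on $10826 = $2706.50. Patient pays $2706.50; OOP now $5091.75.
Bill 3, $822: deductible already satisfied, so patient's share is 25% × $822 = $205.50. Patient pays $205.50; OOP now $5297.25.

$205.50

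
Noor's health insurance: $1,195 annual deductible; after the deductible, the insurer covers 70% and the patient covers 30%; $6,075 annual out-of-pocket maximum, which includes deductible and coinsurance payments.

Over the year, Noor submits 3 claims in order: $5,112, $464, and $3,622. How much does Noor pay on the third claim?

$1,086.60

Claim 1 — $5,112: deductible takes $1,195, $3,917 remains; 30% of $3,917 = $1,175.10. Cost to patient: $2,370.10. OOP to date $2,370.10.
Claim 2 — $464: deductible met; 30% of $464 = $139.20. Patient owes $139.20 (running OOP $2,509.30).
Claim 3 — $3,622: deductible already satisfied, so patient's share is 30% × $3,622 = $1,086.60. Patient pays $1,086.60; OOP now $3,595.90.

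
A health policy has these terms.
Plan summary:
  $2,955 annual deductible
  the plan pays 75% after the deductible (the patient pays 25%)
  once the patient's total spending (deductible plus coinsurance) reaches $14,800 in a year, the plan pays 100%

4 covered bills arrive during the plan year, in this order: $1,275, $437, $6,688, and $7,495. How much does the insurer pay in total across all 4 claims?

$9,705

Bill 1, $1,275: all of it applies to the deductible. Cost to patient: $1,275. OOP to date $1,275. Insurer: $1,275 − $1,275 = $0.
Bill 2, $437: entire amount goes to the deductible. Cost to patient: $437. OOP to date $1,712. Insurer: $437 − $437 = $0.
Bill 3, $6,688: $1,243 to deductible, leaving $5,445; patient's 25% is $1,361.25. Patient owes $2,604.25 (running OOP $4,316.25). Plan pays $6,688 − $2,604.25 = $4,083.75.
Bill 4, $7,495: deductible met; 25% of $7,495 = $1,873.75. Patient pays $1,873.75; OOP now $6,190. Insurer: $7,495 − $1,873.75 = $5,621.25.
Insurer total = bills − patient's total = $15,895 − $6,190 = $9,705.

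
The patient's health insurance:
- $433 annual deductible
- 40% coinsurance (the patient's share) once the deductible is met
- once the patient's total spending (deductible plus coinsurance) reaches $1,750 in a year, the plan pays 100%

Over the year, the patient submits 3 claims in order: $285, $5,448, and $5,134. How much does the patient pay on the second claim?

$1,465

Bill 1, $285: fully absorbed by the deductible. Cost to patient: $285. OOP to date $285.
Bill 2, $5,448: $148 finishes the deductible; $5,300 goes to coinsurance; patient's 40% is $2,120. Together that's $148 + $2,120 = $2,268. Adding that to $285 gives $2,553, past the $1,750 cap; patient pays only $1,750 − $285 = $1,465.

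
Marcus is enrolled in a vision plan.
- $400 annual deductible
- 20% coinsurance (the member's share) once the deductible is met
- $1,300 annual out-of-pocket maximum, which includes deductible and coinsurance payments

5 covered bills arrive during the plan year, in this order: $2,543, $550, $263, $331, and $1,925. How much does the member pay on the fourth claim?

Bill 1, $2,543: $400 finishes the deductible; $2,143 goes to coinsurance; coinsurance $2,143 × 20% = $428.60. Member owes $828.60 (running OOP $828.60).
Bill 2, $550: deductible met; 20% of $550 = $110. Member owes $110 (running OOP $938.60).
Bill 3, $263: deductible met; 20% of $263 = $52.60. Cost to member: $52.60. OOP to date $991.20.
Bill 4, $331: 20% coinsurance on $331 = $66.20. Cost to member: $66.20. OOP to date $1,057.40.

$66.20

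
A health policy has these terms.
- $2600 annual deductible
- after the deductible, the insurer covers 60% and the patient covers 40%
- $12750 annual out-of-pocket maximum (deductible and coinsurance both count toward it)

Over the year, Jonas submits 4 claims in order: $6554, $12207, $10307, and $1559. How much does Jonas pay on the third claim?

#1 ($6554): $2600 finishes the deductible; $3954 goes to coinsurance; 40% of $3954 = $1581.60. Patient owes $4181.60 (running OOP $4181.60).
#2 ($12207): deductible met; 40% of $12207 = $4882.80. Cost to patient: $4882.80. OOP to date $9064.40.
#3 ($10307): 40% coinsurance on $10307 = $4122.80. OOP would hit $13187.20 > $12750, so the cap limits the patient to $12750 − $9064.40 = $3685.60.

$3685.60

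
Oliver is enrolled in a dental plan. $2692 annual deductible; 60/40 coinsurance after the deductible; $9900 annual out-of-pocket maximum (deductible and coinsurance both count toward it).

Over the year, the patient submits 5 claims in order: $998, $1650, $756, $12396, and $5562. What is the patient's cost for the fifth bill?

$1964.80

Claim 1 — $998: fully absorbed by the deductible. Cost to patient: $998. OOP to date $998.
Claim 2 — $1650: fully absorbed by the deductible. Patient pays $1650; OOP now $2648.
Claim 3 — $756: deductible takes $44, $712 remains; coinsurance $712 × 40% = $284.80. Cost to patient: $328.80. OOP to date $2976.80.
Claim 4 — $12396: deductible met; 40% of $12396 = $4958.40. Patient owes $4958.40 (running OOP $7935.20).
Claim 5 — $5562: 40% coinsurance on $5562 = $2224.80. Adding that to $7935.20 gives $10160, past the $9900 cap; patient pays only $9900 − $7935.20 = $1964.80.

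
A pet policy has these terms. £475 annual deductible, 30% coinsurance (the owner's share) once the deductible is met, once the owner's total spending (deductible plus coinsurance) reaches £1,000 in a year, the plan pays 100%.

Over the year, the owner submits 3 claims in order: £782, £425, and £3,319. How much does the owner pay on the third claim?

£305.40

#1 (£782): £475 to deductible, leaving £307; coinsurance £307 × 30% = £92.10. Cost to owner: £567.10. OOP to date £567.10.
#2 (£425): 30% coinsurance on £425 = £127.50. Owner pays £127.50; OOP now £694.60.
#3 (£3,319): 30% coinsurance on £3,319 = £995.70. Adding that to £694.60 gives £1,690.30, past the £1,000 cap; owner pays only £1,000 − £694.60 = £305.40.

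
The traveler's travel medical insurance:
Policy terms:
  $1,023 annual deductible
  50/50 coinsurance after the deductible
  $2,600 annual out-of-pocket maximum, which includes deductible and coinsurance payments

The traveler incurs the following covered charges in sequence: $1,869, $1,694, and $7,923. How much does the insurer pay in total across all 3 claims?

Claim 1 ($1,869): deductible takes $1,023, $846 remains; 50% of $846 = $423. Cost to traveler: $1,446. OOP to date $1,446. Plan pays $1,869 − $1,446 = $423.
Claim 2 ($1,694): deductible met; 50% of $1,694 = $847. Traveler owes $847 (running OOP $2,293). Insurer: $1,694 − $847 = $847.
Claim 3 ($7,923): 50% coinsurance on $7,923 = $3,961.50. That would push OOP to $6,254.50, over the $2,600 cap, so traveler pays $2,600 − $2,293 = $307. Insurer: $7,923 − $307 = $7,616.
Insurer total = bills − traveler's total = $11,486 − $2,600 = $8,886.

$8,886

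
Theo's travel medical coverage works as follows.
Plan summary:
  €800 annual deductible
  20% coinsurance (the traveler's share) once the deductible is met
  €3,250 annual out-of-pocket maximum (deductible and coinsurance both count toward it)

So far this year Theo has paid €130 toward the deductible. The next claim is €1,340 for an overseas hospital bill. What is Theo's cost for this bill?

€804

€130 of the €800 deductible is already met, leaving €670.
That leaves €1,340 − €670 = €670 for coinsurance.
20% of €670 = €134 falls to the traveler.
So the traveler owes €670 + €134 = €804 before any cap.
Cumulative spending €130 + €804 = €934 stays under the €3,250 maximum.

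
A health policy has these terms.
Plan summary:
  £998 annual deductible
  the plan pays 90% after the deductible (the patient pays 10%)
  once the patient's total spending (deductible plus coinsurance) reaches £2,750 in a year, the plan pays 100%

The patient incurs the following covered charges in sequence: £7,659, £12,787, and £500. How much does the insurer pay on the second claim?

Bill 1, £7,659: £998 to deductible, leaving £6,661; coinsurance £6,661 × 10% = £666.10. Cost to patient: £1,664.10. OOP to date £1,664.10. Plan pays £7,659 − £1,664.10 = £5,994.90.
Bill 2, £12,787: deductible already satisfied, so patient's share is 10% × £12,787 = £1,278.70. OOP would hit £2,942.80 > £2,750, so the cap limits the patient to £2,750 − £1,664.10 = £1,085.90. Insurer: £12,787 − £1,085.90 = £11,701.10.

£11,701.10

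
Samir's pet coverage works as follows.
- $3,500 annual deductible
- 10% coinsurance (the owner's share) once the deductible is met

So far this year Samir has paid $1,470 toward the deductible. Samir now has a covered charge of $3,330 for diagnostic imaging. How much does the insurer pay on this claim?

$1,170

$1,470 of the $3,500 deductible is already met, leaving $2,030.
That leaves $3,330 − $2,030 = $1,300 for coinsurance.
10% of $1,300 = $130 falls to the owner.
Owner responsibility: $2,030 + $130 = $2,160.
The insurer covers the remainder: $3,330 − $2,160 = $1,170.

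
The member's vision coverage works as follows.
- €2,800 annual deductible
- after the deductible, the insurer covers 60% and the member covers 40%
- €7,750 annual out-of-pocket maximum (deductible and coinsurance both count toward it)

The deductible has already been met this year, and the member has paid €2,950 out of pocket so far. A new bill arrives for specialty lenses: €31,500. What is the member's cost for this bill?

With the deductible met, the entire €31,500 is subject to coinsurance.
Coinsurance: €31,500 × 40% = €12,600.
Adding €12,600 to the €2,950 already spent would give €15,550, which exceeds the €7,750 cap; the member pays just €7,750 − €2,950 = €4,800.

€4,800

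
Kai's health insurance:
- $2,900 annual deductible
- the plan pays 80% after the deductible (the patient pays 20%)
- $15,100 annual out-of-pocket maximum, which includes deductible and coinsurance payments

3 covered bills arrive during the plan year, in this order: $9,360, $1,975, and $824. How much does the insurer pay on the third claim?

$659.20

Claim 1 ($9,360): $2,900 finishes the deductible; $6,460 goes to coinsurance; 20% of $6,460 = $1,292. Patient pays $4,192; OOP now $4,192. Insurer: $9,360 − $4,192 = $5,168.
Claim 2 ($1,975): deductible met; 20% of $1,975 = $395. Cost to patient: $395. OOP to date $4,587. Plan pays $1,975 − $395 = $1,580.
Claim 3 ($824): 20% coinsurance on $824 = $164.80. Patient owes $164.80 (running OOP $4,751.80). Insurer: $824 − $164.80 = $659.20.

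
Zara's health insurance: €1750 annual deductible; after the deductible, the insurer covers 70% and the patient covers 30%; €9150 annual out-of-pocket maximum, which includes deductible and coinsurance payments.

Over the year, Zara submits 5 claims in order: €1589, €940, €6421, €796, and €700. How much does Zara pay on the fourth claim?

€238.80

Claim 1 — €1589: all of it applies to the deductible. Patient pays €1589; OOP now €1589.
Claim 2 — €940: deductible takes €161, €779 remains; patient's 30% is €233.70. Patient owes €394.70 (running OOP €1983.70).
Claim 3 — €6421: deductible met; 30% of €6421 = €1926.30. Patient owes €1926.30 (running OOP €3910).
Claim 4 — €796: deductible met; 30% of €796 = €238.80. Cost to patient: €238.80. OOP to date €4148.80.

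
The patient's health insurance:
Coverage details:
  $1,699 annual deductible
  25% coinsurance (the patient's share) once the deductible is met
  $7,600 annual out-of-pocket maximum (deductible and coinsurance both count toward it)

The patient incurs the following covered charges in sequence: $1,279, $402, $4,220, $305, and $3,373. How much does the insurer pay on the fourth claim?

Bill 1, $1,279: fully absorbed by the deductible. Cost to patient: $1,279. OOP to date $1,279. Insurer: $1,279 − $1,279 = $0.
Bill 2, $402: entire amount goes to the deductible. Patient pays $402; OOP now $1,681. Insurer: $402 − $402 = $0.
Bill 3, $4,220: $18 finishes the deductible; $4,202 goes to coinsurance; coinsurance $4,202 × 25% = $1,050.50. Patient owes $1,068.50 (running OOP $2,749.50). Plan pays $4,220 − $1,068.50 = $3,151.50.
Bill 4, $305: deductible met; 25% of $305 = $76.25. Patient pays $76.25; OOP now $2,825.75. Insurer: $305 − $76.25 = $228.75.

$228.75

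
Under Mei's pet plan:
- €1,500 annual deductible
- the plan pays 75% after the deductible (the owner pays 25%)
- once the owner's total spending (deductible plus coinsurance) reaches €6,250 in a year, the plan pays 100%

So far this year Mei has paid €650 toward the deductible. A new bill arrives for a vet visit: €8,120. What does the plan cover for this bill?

€5,452.50

Remaining deductible: €1,500 − €650 = €850.
The remaining €7,270 (= €8,120 − €850) moves to coinsurance.
25% of €7,270 = €1,817.50 falls to the owner.
That puts the owner's cost at €850 + €1,817.50 = €2,667.50 before any cap.
Total out-of-pocket so far would be €650 + €2,667.50 = €3,317.50, below the €6,250 cap — no reduction.
The plan picks up €8,120 − €2,667.50 = €5,452.50.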